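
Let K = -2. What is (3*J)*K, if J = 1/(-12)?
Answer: ½ ≈ 0.50000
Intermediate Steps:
J = -1/12 ≈ -0.083333
(3*J)*K = (3*(-1/12))*(-2) = -¼*(-2) = ½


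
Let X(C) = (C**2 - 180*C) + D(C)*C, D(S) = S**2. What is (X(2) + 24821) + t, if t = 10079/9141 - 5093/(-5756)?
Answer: 1287766050745/52615596 ≈ 24475.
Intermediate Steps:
X(C) = C**2 + C**3 - 180*C (X(C) = (C**2 - 180*C) + C**2*C = (C**2 - 180*C) + C**3 = C**2 + C**3 - 180*C)
t = 104569837/52615596 (t = 10079*(1/9141) - 5093*(-1/5756) = 10079/9141 + 5093/5756 = 104569837/52615596 ≈ 1.9874)
(X(2) + 24821) + t = (2*(-180 + 2 + 2**2) + 24821) + 104569837/52615596 = (2*(-180 + 2 + 4) + 24821) + 104569837/52615596 = (2*(-174) + 24821) + 104569837/52615596 = (-348 + 24821) + 104569837/52615596 = 24473 + 104569837/52615596 = 1287766050745/52615596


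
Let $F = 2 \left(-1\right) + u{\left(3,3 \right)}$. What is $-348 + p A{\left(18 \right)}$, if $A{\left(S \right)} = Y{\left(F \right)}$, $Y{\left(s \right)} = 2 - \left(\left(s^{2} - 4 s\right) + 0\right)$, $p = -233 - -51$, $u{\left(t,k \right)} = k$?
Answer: $-1258$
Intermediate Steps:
$p = -182$ ($p = -233 + 51 = -182$)
$F = 1$ ($F = 2 \left(-1\right) + 3 = -2 + 3 = 1$)
$Y{\left(s \right)} = 2 - s^{2} + 4 s$ ($Y{\left(s \right)} = 2 - \left(s^{2} - 4 s\right) = 2 - s^{2} + 4 s$)
$A{\left(S \right)} = 5$ ($A{\left(S \right)} = 2 - 1^{2} + 4 \cdot 1 = 2 - 1 + 4 = 5$)
$-348 + p A{\left(18 \right)} = -348 - 910 = -1258$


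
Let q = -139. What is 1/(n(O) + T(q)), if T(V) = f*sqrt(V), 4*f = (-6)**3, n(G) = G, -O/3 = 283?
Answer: I/(3*(-283*I + 18*sqrt(139))) ≈ -0.00075391 + 0.00056535*I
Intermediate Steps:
O = -849 (O = -3*283 = -849)
f = -54 (f = (1/4)*(-6)**3 = (1/4)*(-216) = -54)
T(V) = -54*sqrt(V)
1/(n(O) + T(q)) = 1/(-849 - 54*I*sqrt(139))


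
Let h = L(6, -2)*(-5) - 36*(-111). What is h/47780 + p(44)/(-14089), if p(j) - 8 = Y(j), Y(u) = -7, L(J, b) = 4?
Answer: 13992521/168293105 ≈ 0.083144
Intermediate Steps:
h = 3976 (h = 4*(-5) - 36*(-111) = -20 + 3996 = 3976)
p(j) = 1 (p(j) = 8 - 7 = 1)
h/47780 + p(44)/(-14089) = 3976/47780 + 1/(-14089) = 3976*(1/47780) + 1*(-1/14089) = 994/11945 - 1/14089 = 13992521/168293105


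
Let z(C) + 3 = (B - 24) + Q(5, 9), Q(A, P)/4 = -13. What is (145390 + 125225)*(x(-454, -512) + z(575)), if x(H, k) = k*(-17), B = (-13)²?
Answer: 2379788310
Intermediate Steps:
Q(A, P) = -52 (Q(A, P) = 4*(-13) = -52)
B = 169
x(H, k) = -17*k
z(C) = 90 (z(C) = -3 + ((169 - 24) - 52) = -3 + (145 - 52) = -3 + 93 = 90)
(145390 + 125225)*(x(-454, -512) + z(575)) = (145390 + 125225)*(-17*(-512) + 90) = 270615*(8704 + 90) = 270615*8794 = 2379788310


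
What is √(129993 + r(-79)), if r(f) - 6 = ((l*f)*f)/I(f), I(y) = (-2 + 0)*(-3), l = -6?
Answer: √123758 ≈ 351.79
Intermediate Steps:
I(y) = 6 (I(y) = -2*(-3) = 6)
r(f) = 6 - f² (r(f) = 6 + ((-6*f)*f)/6 = 6 - 6*f²*(⅙) = 6 - f²)
√(129993 + r(-79)) = √(129993 + (6 - 1*(-79)²)) = √(129993 + (6 - 1*6241)) = √(129993 + (6 - 6241)) = √(129993 - 6235) = √123758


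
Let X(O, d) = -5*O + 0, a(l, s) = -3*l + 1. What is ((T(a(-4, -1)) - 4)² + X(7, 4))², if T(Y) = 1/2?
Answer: 8281/16 ≈ 517.56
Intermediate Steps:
a(l, s) = 1 - 3*l
X(O, d) = -5*O
T(Y) = ½ (T(Y) = 1*(½) = ½)
((T(a(-4, -1)) - 4)² + X(7, 4))² = ((½ - 4)² - 5*7)² = ((-7/2)² - 35)² = (49/4 - 35)² = (-91/4)² = 8281/16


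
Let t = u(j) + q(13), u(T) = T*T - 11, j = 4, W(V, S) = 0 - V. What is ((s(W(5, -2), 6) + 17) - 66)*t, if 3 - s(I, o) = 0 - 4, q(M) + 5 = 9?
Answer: -378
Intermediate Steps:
q(M) = 4 (q(M) = -5 + 9 = 4)
W(V, S) = -V
s(I, o) = 7 (s(I, o) = 3 - (0 - 4) = 3 - 1*(-4) = 3 + 4 = 7)
u(T) = -11 + T**2 (u(T) = T**2 - 11 = -11 + T**2)
t = 9 (t = (-11 + 4**2) + 4 = (-11 + 16) + 4 = 5 + 4 = 9)
((s(W(5, -2), 6) + 17) - 66)*t = ((7 + 17) - 66)*9 = (24 - 66)*9 = -42*9 = -378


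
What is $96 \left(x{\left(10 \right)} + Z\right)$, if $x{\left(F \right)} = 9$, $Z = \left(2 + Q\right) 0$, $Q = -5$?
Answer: $864$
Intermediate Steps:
$Z = 0$ ($Z = \left(2 - 5\right) 0 = \left(-3\right) 0 = 0$)
$96 \left(x{\left(10 \right)} + Z\right) = 96 \left(9 + 0\right) = 96 \cdot 9 = 864$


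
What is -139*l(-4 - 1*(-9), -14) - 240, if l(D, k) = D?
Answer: -935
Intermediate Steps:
-139*l(-4 - 1*(-9), -14) - 240 = -139*(-4 - 1*(-9)) - 240 = -139*(-4 + 9) - 240 = -139*5 - 240 = -695 - 240 = -935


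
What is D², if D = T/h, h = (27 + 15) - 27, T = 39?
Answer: 169/25 ≈ 6.7600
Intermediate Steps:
h = 15 (h = 42 - 27 = 15)
D = 13/5 (D = 39/15 = 39*(1/15) = 13/5 ≈ 2.6000)
D² = (13/5)² = 169/25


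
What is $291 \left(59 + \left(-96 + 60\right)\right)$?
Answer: $6693$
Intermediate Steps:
$291 \left(59 + \left(-96 + 60\right)\right) = 291 \left(59 - 36\right) = 291 \cdot 23 = 6693$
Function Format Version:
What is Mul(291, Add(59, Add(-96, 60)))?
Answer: 6693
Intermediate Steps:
Mul(291, Add(59, Add(-96, 60))) = Mul(291, Add(59, -36)) = Mul(291, 23) = 6693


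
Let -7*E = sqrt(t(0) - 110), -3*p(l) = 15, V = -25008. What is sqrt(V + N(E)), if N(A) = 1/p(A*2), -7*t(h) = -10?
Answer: I*sqrt(625205)/5 ≈ 158.14*I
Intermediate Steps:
p(l) = -5 (p(l) = -1/3*15 = -5)
t(h) = 10/7 (t(h) = -1/7*(-10) = 10/7)
E = -2*I*sqrt(1330)/49 (E = -sqrt(10/7 - 110)/7 = -2*I*sqrt(1330)/49 ≈ -1.4885*I)
N(A) = -1/5 (N(A) = 1/(-5) = -1/5)
sqrt(V + N(E)) = sqrt(-25008 - 1/5) = sqrt(-125041/5) = I*sqrt(625205)/5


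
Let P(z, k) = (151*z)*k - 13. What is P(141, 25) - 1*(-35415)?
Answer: 567677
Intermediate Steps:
P(z, k) = -13 + 151*k*z (P(z, k) = 151*k*z - 13 = -13 + 151*k*z)
P(141, 25) - 1*(-35415) = (-13 + 151*25*141) - 1*(-35415) = (-13 + 532275) + 35415 = 532262 + 35415 = 567677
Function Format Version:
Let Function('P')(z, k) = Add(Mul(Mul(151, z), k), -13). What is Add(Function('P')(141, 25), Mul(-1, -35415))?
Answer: 567677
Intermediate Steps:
Function('P')(z, k) = Add(-13, Mul(151, k, z)) (Function('P')(z, k) = Add(Mul(151, k, z), -13) = Add(-13, Mul(151, k, z)))
Add(Function('P')(141, 25), Mul(-1, -35415)) = Add(Add(-13, Mul(151, 25, 141)), Mul(-1, -35415)) = Add(Add(-13, 532275), 35415) = Add(532262, 35415) = 567677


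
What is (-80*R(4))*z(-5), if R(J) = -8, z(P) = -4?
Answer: -2560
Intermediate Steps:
(-80*R(4))*z(-5) = -80*(-8)*(-4) = 640*(-4) = -2560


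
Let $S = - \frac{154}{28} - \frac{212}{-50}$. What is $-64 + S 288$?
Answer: $- \frac{10672}{25} \approx -426.88$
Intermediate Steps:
$S = - \frac{63}{50}$ ($S = \left(-154\right) \frac{1}{28} - - \frac{106}{25} = - \frac{11}{2} + \frac{106}{25} = - \frac{63}{50} \approx -1.26$)
$-64 + S 288 = -64 - \frac{9072}{25} = - \frac{10672}{25}$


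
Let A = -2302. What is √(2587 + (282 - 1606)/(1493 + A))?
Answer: √1694213463/809 ≈ 50.879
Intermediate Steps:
√(2587 + (282 - 1606)/(1493 + A)) = √(2587 + (282 - 1606)/(1493 - 2302)) = √(2587 - 1324/(-809)) = √(2587 - 1324*(-1/809)) = √(2587 + 1324/809) = √(2094207/809) = √1694213463/809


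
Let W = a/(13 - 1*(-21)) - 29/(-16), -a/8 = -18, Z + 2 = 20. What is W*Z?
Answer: 14805/136 ≈ 108.86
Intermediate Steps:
Z = 18 (Z = -2 + 20 = 18)
a = 144 (a = -8*(-18) = 144)
W = 1645/272 (W = 144/(13 - 1*(-21)) - 29/(-16) = 144/(13 + 21) - 29*(-1/16) = 144/34 + 29/16 = 144*(1/34) + 29/16 = 72/17 + 29/16 = 1645/272 ≈ 6.0478)
W*Z = (1645/272)*18 = 14805/136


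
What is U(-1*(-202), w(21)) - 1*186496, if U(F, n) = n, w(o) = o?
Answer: -186475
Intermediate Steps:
U(-1*(-202), w(21)) - 1*186496 = 21 - 1*186496 = 21 - 186496 = -186475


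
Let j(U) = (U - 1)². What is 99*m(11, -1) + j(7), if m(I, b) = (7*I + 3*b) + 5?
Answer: 7857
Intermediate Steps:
j(U) = (-1 + U)²
m(I, b) = 5 + 3*b + 7*I (m(I, b) = (3*b + 7*I) + 5 = 5 + 3*b + 7*I)
99*m(11, -1) + j(7) = 99*(5 + 3*(-1) + 7*11) + (-1 + 7)² = 99*(5 - 3 + 77) + 6² = 99*79 + 36 = 7821 + 36 = 7857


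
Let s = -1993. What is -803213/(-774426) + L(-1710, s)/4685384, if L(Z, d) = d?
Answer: 1880908953887/1814241594792 ≈ 1.0367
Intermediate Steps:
-803213/(-774426) + L(-1710, s)/4685384 = -803213/(-774426) - 1993/4685384 = -803213*(-1/774426) - 1993*1/4685384 = 803213/774426 - 1993/4685384 = 1880908953887/1814241594792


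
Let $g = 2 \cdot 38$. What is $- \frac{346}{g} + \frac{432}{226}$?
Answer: $- \frac{11341}{4294} \approx -2.6411$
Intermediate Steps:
$g = 76$
$- \frac{346}{g} + \frac{432}{226} = - \frac{346}{76} + \frac{432}{226} = \left(-346\right) \frac{1}{76} + 432 \cdot \frac{1}{226} = - \frac{173}{38} + \frac{216}{113} = - \frac{11341}{4294}$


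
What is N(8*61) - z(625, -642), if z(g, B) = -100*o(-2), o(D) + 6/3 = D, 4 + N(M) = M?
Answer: 84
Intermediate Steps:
N(M) = -4 + M
o(D) = -2 + D
z(g, B) = 400 (z(g, B) = -100*(-2 - 2) = -100*(-4) = 400)
N(8*61) - z(625, -642) = (-4 + 8*61) - 1*400 = (-4 + 488) - 400 = 484 - 400 = 84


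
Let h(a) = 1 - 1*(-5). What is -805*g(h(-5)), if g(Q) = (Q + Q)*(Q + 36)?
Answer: -405720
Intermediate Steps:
h(a) = 6 (h(a) = 1 + 5 = 6)
g(Q) = 2*Q*(36 + Q) (g(Q) = (2*Q)*(36 + Q) = 2*Q*(36 + Q))
-805*g(h(-5)) = -1610*6*(36 + 6) = -1610*6*42 = -805*504 = -405720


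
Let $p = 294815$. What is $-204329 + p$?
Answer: $90486$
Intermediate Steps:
$-204329 + p = -204329 + 294815 = 90486$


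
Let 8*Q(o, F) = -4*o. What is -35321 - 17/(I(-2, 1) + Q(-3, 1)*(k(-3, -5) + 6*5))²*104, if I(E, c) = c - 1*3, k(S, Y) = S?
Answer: -209425281/5929 ≈ -35322.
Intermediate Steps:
Q(o, F) = -o/2 (Q(o, F) = (-4*o)/8 = -o/2)
I(E, c) = -3 + c (I(E, c) = c - 3 = -3 + c)
-35321 - 17/(I(-2, 1) + Q(-3, 1)*(k(-3, -5) + 6*5))²*104 = -35321 - 17/((-3 + 1) + (-½*(-3))*(-3 + 6*5))²*104 = -35321 - 17/(-2 + 3*(-3 + 30)/2)²*104 = -35321 - 17/(-2 + (3/2)*27)²*104 = -35321 - 17/(-2 + 81/2)²*104 = -35321 - 17/((77/2)²)*104 = -35321 - 17/5929/4*104 = -35321 - 17*4/5929*104 = -35321 - 68/5929*104 = -35321 - 7072/5929 = -209425281/5929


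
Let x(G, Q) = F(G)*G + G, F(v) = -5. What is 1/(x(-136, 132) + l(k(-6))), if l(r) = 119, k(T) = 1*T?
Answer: 1/663 ≈ 0.0015083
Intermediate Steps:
k(T) = T
x(G, Q) = -4*G (x(G, Q) = -5*G + G = -4*G)
1/(x(-136, 132) + l(k(-6))) = 1/(-4*(-136) + 119) = 1/(544 + 119) = 1/663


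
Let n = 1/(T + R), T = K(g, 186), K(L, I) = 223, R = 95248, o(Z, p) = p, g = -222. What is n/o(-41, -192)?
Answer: -1/18330432 ≈ -5.4554e-8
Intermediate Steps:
T = 223
n = 1/95471 (n = 1/(223 + 95248) = 1/95471 ≈ 1.0474e-5)
n/o(-41, -192) = (1/95471)/(-192) = (1/95471)*(-1/192) = -1/18330432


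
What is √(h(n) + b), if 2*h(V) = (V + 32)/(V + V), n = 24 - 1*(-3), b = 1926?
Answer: √624201/18 ≈ 43.892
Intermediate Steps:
n = 27 (n = 24 + 3 = 27)
h(V) = (32 + V)/(4*V) (h(V) = ((V + 32)/(V + V))/2 = ((32 + V)/((2*V)))/2 = ((32 + V)*(1/(2*V)))/2 = ((32 + V)/(2*V))/2 = (32 + V)/(4*V))
√(h(n) + b) = √((¼)*(32 + 27)/27 + 1926) = √((¼)*(1/27)*59 + 1926) = √(59/108 + 1926) = √(208067/108) = √624201/18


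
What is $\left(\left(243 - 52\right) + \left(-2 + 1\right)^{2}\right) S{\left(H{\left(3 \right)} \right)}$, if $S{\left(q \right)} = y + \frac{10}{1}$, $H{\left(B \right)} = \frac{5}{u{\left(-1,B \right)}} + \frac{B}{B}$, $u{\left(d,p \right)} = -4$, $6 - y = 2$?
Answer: $2688$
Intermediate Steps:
$y = 4$ ($y = 6 - 2 = 4$)
$H{\left(B \right)} = - \frac{1}{4}$ ($H{\left(B \right)} = \frac{5}{-4} + \frac{B}{B} = 5 \left(- \frac{1}{4}\right) + 1 = - \frac{5}{4} + 1 = - \frac{1}{4}$)
$S{\left(q \right)} = 14$ ($S{\left(q \right)} = 4 + \frac{10}{1} = 4 + 10 \cdot 1 = 4 + 10 = 14$)
$\left(\left(243 - 52\right) + \left(-2 + 1\right)^{2}\right) S{\left(H{\left(3 \right)} \right)} = \left(\left(243 - 52\right) + \left(-2 + 1\right)^{2}\right) 14 = \left(191 + \left(-1\right)^{2}\right) 14 = \left(191 + 1\right) 14 = 192 \cdot 14 = 2688$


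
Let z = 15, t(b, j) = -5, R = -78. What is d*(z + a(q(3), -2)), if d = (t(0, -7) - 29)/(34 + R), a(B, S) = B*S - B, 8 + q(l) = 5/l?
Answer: 289/11 ≈ 26.273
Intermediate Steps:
q(l) = -8 + 5/l
a(B, S) = -B + B*S
d = 17/22 (d = (-5 - 29)/(34 - 78) = -34/(-44) = -34*(-1/44) = 17/22 ≈ 0.77273)
d*(z + a(q(3), -2)) = 17*(15 + (-8 + 5/3)*(-1 - 2))/22 = 17*(15 + (-8 + 5*(1/3))*(-3))/22 = 17*(15 + (-8 + 5/3)*(-3))/22 = 17*(15 - 19/3*(-3))/22 = 17*(15 + 19)/22 = (17/22)*34 = 289/11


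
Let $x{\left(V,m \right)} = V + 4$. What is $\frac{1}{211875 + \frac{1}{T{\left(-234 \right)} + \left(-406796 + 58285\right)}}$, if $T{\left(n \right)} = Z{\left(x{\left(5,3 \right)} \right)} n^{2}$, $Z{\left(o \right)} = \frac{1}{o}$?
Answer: $\frac{342427}{72551720624} \approx 4.7198 \cdot 10^{-6}$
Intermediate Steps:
$x{\left(V,m \right)} = 4 + V$
$T{\left(n \right)} = \frac{n^{2}}{9}$ ($T{\left(n \right)} = \frac{n^{2}}{4 + 5} = \frac{n^{2}}{9}$)
$\frac{1}{211875 + \frac{1}{T{\left(-234 \right)} + \left(-406796 + 58285\right)}} = \frac{1}{211875 + \frac{1}{\frac{\left(-234\right)^{2}}{9} + \left(-406796 + 58285\right)}} = \frac{1}{211875 + \frac{1}{\frac{1}{9} \cdot 54756 - 348511}} = \frac{1}{211875 + \frac{1}{6084 - 348511}} = \frac{1}{211875 + \frac{1}{-342427}} = \frac{1}{211875 - \frac{1}{342427}} = \frac{1}{\frac{72551720624}{342427}} = \frac{342427}{72551720624}$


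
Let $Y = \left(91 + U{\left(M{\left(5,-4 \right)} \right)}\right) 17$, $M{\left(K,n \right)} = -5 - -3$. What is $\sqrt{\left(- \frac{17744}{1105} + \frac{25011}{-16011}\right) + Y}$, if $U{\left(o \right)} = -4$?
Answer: $\frac{\sqrt{5647283652690030}}{1965795} \approx 38.228$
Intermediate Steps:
$M{\left(K,n \right)} = -2$ ($M{\left(K,n \right)} = -5 + 3 = -2$)
$Y = 1479$ ($Y = \left(91 - 4\right) 17 = 87 \cdot 17 = 1479$)
$\sqrt{\left(- \frac{17744}{1105} + \frac{25011}{-16011}\right) + Y} = \sqrt{\left(- \frac{17744}{1105} + \frac{25011}{-16011}\right) + 1479} = \sqrt{\left(\left(-17744\right) \frac{1}{1105} + 25011 \left(- \frac{1}{16011}\right)\right) + 1479} = \sqrt{\left(- \frac{17744}{1105} - \frac{2779}{1779}\right) + 1479} = \sqrt{- \frac{34637371}{1965795} + 1479} = \sqrt{\frac{2872773434}{1965795}} = \frac{\sqrt{5647283652690030}}{1965795}$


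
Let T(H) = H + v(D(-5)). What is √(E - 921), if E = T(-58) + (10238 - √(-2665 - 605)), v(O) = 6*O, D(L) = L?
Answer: √(9229 - I*√3270) ≈ 96.068 - 0.2976*I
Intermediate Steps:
T(H) = -30 + H (T(H) = H + 6*(-5) = H - 30 = -30 + H)
E = 10150 - I*√3270 (E = (-30 - 58) + (10238 - √(-2665 - 605)) = -88 + (10238 - √(-3270)) = -88 + (10238 - I*√3270) = 10150 - I*√3270 ≈ 10150.0 - 57.184*I)
√(E - 921) = √((10150 - I*√3270) - 921) = √(9229 - I*√3270)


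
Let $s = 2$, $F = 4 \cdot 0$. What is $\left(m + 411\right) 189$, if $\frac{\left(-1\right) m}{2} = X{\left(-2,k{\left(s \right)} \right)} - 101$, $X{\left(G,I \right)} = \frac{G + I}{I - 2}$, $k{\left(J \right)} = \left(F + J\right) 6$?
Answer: $115479$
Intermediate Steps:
$F = 0$
$k{\left(J \right)} = 6 J$ ($k{\left(J \right)} = \left(0 + J\right) 6 = J 6 = 6 J$)
$X{\left(G,I \right)} = \frac{G + I}{-2 + I}$
$m = 200$ ($m = - 2 \left(\frac{-2 + 6 \cdot 2}{-2 + 6 \cdot 2} - 101\right) = - 2 \left(\frac{-2 + 12}{-2 + 12} - 101\right) = - 2 \left(\frac{1}{10} \cdot 10 - 101\right) = - 2 \left(1 - 101\right) = \left(-2\right) \left(-100\right) = 200$)
$\left(m + 411\right) 189 = \left(200 + 411\right) 189 = 611 \cdot 189 = 115479$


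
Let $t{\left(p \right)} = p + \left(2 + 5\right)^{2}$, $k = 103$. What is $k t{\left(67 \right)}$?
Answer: $11948$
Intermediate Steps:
$t{\left(p \right)} = 49 + p$ ($t{\left(p \right)} = p + 7^{2} = p + 49 = 49 + p$)
$k t{\left(67 \right)} = 103 \left(49 + 67\right) = 103 \cdot 116 = 11948$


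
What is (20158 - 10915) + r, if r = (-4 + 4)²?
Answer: 9243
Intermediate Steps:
r = 0 (r = 0² = 0)
(20158 - 10915) + r = (20158 - 10915) + 0 = 9243 + 0 = 9243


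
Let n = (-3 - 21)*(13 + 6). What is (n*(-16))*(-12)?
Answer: -87552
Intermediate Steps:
n = -456 (n = -24*19 = -456)
(n*(-16))*(-12) = -456*(-16)*(-12) = 7296*(-12) = -87552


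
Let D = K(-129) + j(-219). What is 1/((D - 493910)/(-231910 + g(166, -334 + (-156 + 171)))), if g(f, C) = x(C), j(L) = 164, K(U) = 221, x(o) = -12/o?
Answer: 73979278/157434475 ≈ 0.46991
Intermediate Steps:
g(f, C) = -12/C
D = 385 (D = 221 + 164 = 385)
1/((D - 493910)/(-231910 + g(166, -334 + (-156 + 171)))) = 1/((385 - 493910)/(-231910 - 12/(-334 + (-156 + 171)))) = 1/(-493525/(-231910 - 12/(-334 + 15))) = 1/(-493525/(-231910 - 12/(-319))) = 1/(-493525/(-231910 - 12*(-1/319))) = 1/(-493525/(-231910 + 12/319)) = 1/(-493525/(-73979278/319)) = 1/(-493525*(-319/73979278)) = 1/(157434475/73979278) = 73979278/157434475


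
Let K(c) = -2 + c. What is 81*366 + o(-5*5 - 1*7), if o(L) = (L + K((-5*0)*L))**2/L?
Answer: 236879/8 ≈ 29610.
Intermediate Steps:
o(L) = (-2 + L)**2/L (o(L) = (L + (-2 + (-5*0)*L))**2/L = (L + (-2 + 0*L))**2/L = (L + (-2 + 0))**2/L = (L - 2)**2/L = (-2 + L)**2/L)
81*366 + o(-5*5 - 1*7) = 81*366 + (-2 + (-5*5 - 1*7))**2/(-5*5 - 1*7) = 29646 + (-2 + (-25 - 7))**2/(-25 - 7) = 29646 + (-2 - 32)**2/(-32) = 29646 - 1/32*(-34)**2 = 29646 - 1/32*1156 = 29646 - 289/8 = 236879/8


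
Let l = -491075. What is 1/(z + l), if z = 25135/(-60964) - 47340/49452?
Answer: -251232644/123374414736615 ≈ -2.0363e-6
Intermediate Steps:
z = -344084315/251232644 (z = 25135*(-1/60964) - 47340*1/49452 = -25135/60964 - 3945/4121 = -344084315/251232644 ≈ -1.3696)
1/(z + l) = 1/(-344084315/251232644 - 491075) = 1/(-123374414736615/251232644) = -251232644/123374414736615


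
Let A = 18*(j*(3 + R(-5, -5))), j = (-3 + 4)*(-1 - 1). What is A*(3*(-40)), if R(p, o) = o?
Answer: -8640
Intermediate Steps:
j = -2 (j = 1*(-2) = -2)
A = 72 (A = 18*(-2*(3 - 5)) = 18*(-2*(-2)) = 18*4 = 72)
A*(3*(-40)) = 72*(3*(-40)) = 72*(-120) = -8640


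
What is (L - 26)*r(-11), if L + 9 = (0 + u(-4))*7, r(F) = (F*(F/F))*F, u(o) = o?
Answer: -7623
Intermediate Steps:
r(F) = F**2 (r(F) = (F*1)*F = F*F = F**2)
L = -37 (L = -9 + (0 - 4)*7 = -9 - 4*7 = -9 - 28 = -37)
(L - 26)*r(-11) = (-37 - 26)*(-11)**2 = -63*121 = -7623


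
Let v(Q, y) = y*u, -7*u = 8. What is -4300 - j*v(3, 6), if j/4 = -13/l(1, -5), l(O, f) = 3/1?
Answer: -30932/7 ≈ -4418.9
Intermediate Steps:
u = -8/7 (u = -⅐*8 = -8/7 ≈ -1.1429)
l(O, f) = 3 (l(O, f) = 3*1 = 3)
v(Q, y) = -8*y/7 (v(Q, y) = y*(-8/7) = -8*y/7)
j = -52/3 (j = 4*(-13/3) = -52/3 ≈ -17.333)
-4300 - j*v(3, 6) = -4300 - (-52)*(-8/7*6)/3 = -4300 - (-52)*(-48)/(3*7) = -4300 - 1*832/7 = -4300 - 832/7 = -30932/7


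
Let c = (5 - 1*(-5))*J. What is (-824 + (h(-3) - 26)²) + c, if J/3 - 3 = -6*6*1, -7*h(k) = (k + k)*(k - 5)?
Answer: -35986/49 ≈ -734.41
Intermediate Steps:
h(k) = -2*k*(-5 + k)/7 (h(k) = -(k + k)*(k - 5)/7 = -2*k*(-5 + k)/7)
J = -99 (J = 9 + 3*(-6*6*1) = 9 + 3*(-36*1) = 9 + 3*(-36) = 9 - 108 = -99)
c = -990 (c = (5 - 1*(-5))*(-99) = (5 + 5)*(-99) = 10*(-99) = -990)
(-824 + (h(-3) - 26)²) + c = (-824 + ((2/7)*(-3)*(5 - 1*(-3)) - 26)²) - 990 = (-824 + ((2/7)*(-3)*(5 + 3) - 26)²) - 990 = (-824 + ((2/7)*(-3)*8 - 26)²) - 990 = (-824 + (-48/7 - 26)²) - 990 = (-824 + (-230/7)²) - 990 = (-824 + 52900/49) - 990 = 12524/49 - 990 = -35986/49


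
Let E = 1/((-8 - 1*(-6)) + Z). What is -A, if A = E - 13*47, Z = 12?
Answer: 6109/10 ≈ 610.90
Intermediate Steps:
E = 1/10 (E = 1/((-8 - 1*(-6)) + 12) = 1/((-8 + 6) + 12) = 1/(-2 + 12) = 1/10 ≈ 0.10000)
A = -6109/10 (A = 1/10 - 13*47 = 1/10 - 611 = -6109/10 ≈ -610.90)
-A = -1*(-6109/10) = 6109/10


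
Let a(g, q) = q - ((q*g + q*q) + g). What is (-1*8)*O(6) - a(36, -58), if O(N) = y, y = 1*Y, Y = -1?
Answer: 1378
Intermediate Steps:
y = -1 (y = 1*(-1) = -1)
a(g, q) = q - g - q² - g*q (a(g, q) = q - ((g*q + q²) + g) = q - ((q² + g*q) + g) = q - (g + q² + g*q) = q + (-g - q² - g*q) = q - g - q² - g*q)
O(N) = -1
(-1*8)*O(6) - a(36, -58) = -1*8*(-1) - (-58 - 1*36 - 1*(-58)² - 1*36*(-58)) = -8*(-1) - (-58 - 36 - 1*3364 + 2088) = 8 - (-58 - 36 - 3364 + 2088) = 8 - 1*(-1370) = 8 + 1370 = 1378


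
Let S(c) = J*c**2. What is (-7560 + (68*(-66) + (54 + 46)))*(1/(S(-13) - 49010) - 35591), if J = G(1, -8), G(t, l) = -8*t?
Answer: 10708000375482/25181 ≈ 4.2524e+8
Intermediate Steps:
J = -8 (J = -8*1 = -8)
S(c) = -8*c**2
(-7560 + (68*(-66) + (54 + 46)))*(1/(S(-13) - 49010) - 35591) = (-7560 + (68*(-66) + (54 + 46)))*(1/(-8*(-13)**2 - 49010) - 35591) = (-7560 + (-4488 + 100))*(1/(-8*169 - 49010) - 35591) = (-7560 - 4388)*(1/(-1352 - 49010) - 35591) = -11948*(1/(-50362) - 35591) = -11948*(-1/50362 - 35591) = -11948*(-1792433943/50362) = 10708000375482/25181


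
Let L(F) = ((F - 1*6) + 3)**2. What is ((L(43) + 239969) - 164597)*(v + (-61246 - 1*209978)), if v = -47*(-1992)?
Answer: -13670227200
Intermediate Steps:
L(F) = (-3 + F)**2 (L(F) = ((F - 6) + 3)**2 = ((-6 + F) + 3)**2 = (-3 + F)**2)
v = 93624
((L(43) + 239969) - 164597)*(v + (-61246 - 1*209978)) = (((-3 + 43)**2 + 239969) - 164597)*(93624 + (-61246 - 1*209978)) = ((40**2 + 239969) - 164597)*(93624 + (-61246 - 209978)) = ((1600 + 239969) - 164597)*(93624 - 271224) = (241569 - 164597)*(-177600) = 76972*(-177600) = -13670227200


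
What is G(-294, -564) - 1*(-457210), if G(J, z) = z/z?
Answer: 457211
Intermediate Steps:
G(J, z) = 1
G(-294, -564) - 1*(-457210) = 1 - 1*(-457210) = 1 + 457210 = 457211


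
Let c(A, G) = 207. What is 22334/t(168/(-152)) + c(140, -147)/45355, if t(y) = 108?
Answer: 506490463/2449170 ≈ 206.80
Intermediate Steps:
22334/t(168/(-152)) + c(140, -147)/45355 = 22334/108 + 207/45355 = 22334*(1/108) + 207*(1/45355) = 11167/54 + 207/45355 = 506490463/2449170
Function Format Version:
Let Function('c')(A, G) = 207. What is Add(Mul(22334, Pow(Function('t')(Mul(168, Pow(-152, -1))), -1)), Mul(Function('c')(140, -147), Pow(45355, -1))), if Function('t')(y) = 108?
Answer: Rational(506490463, 2449170) ≈ 206.80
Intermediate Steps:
Add(Mul(22334, Pow(Function('t')(Mul(168, Pow(-152, -1))), -1)), Mul(Function('c')(140, -147), Pow(45355, -1))) = Add(Mul(22334, Pow(108, -1)), Mul(207, Pow(45355, -1))) = Add(Mul(22334, Rational(1, 108)), Mul(207, Rational(1, 45355))) = Add(Rational(11167, 54), Rational(207, 45355)) = Rational(506490463, 2449170)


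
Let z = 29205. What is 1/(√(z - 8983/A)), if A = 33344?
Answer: 8*√507351121777/973802537 ≈ 0.0058516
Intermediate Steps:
1/(√(z - 8983/A)) = 1/(√(29205 - 8983/33344)) = 1/(√(973802537/33344)) = 1/(√507351121777/4168) = 8*√507351121777/973802537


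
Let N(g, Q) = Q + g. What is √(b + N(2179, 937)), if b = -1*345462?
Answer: I*√342346 ≈ 585.1*I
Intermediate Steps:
b = -345462
√(b + N(2179, 937)) = √(-345462 + (937 + 2179)) = √(-345462 + 3116) = √(-342346) = I*√342346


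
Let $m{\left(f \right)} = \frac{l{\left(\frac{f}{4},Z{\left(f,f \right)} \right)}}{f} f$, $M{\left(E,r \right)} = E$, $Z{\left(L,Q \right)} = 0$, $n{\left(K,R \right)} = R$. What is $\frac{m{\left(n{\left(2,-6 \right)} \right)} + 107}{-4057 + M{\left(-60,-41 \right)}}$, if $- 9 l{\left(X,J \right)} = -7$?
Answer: $- \frac{970}{37053} \approx -0.026179$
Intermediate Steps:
$l{\left(X,J \right)} = \frac{7}{9}$ ($l{\left(X,J \right)} = \left(- \frac{1}{9}\right) \left(-7\right) = \frac{7}{9}$)
$m{\left(f \right)} = \frac{7}{9}$ ($m{\left(f \right)} = \frac{7}{9 f} f = \frac{7}{9}$)
$\frac{m{\left(n{\left(2,-6 \right)} \right)} + 107}{-4057 + M{\left(-60,-41 \right)}} = \frac{\frac{7}{9} + 107}{-4057 - 60} = \frac{970}{9 \left(-4117\right)} = \frac{970}{9} \left(- \frac{1}{4117}\right) = - \frac{970}{37053}$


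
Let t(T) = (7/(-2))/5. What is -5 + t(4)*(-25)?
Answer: 25/2 ≈ 12.500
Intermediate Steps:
t(T) = -7/10 (t(T) = (7*(-1/2))*(1/5) = -7/2*1/5 = -7/10)
-5 + t(4)*(-25) = -5 - 7/10*(-25) = -5 + 35/2 = 25/2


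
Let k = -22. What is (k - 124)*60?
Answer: -8760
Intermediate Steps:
(k - 124)*60 = (-22 - 124)*60 = -146*60 = -8760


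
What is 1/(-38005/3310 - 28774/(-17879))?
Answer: -11835898/116849891 ≈ -0.10129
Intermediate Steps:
1/(-38005/3310 - 28774/(-17879)) = 1/(-38005*1/3310 - 28774*(-1/17879)) = 1/(-7601/662 + 28774/17879) = 1/(-116849891/11835898) = -11835898/116849891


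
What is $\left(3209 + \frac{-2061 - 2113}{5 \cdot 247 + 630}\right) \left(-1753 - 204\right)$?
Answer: $- \frac{11704055727}{1865} \approx -6.2756 \cdot 10^{6}$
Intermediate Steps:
$\left(3209 + \frac{-2061 - 2113}{5 \cdot 247 + 630}\right) \left(-1753 - 204\right) = \left(3209 - \frac{4174}{1235 + 630}\right) \left(-1957\right) = \left(3209 - \frac{4174}{1865}\right) \left(-1957\right) = \frac{5980611}{1865} \left(-1957\right) = - \frac{11704055727}{1865}$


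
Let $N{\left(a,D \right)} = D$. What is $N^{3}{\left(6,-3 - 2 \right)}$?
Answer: $-125$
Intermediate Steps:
$N^{3}{\left(6,-3 - 2 \right)} = \left(-3 - 2\right)^{3} = \left(-5\right)^{3} = -125$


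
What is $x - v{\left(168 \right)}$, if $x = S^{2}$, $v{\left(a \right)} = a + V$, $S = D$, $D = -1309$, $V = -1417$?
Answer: $1714730$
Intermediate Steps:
$S = -1309$
$v{\left(a \right)} = -1417 + a$ ($v{\left(a \right)} = a - 1417 = -1417 + a$)
$x = 1713481$ ($x = \left(-1309\right)^{2} = 1713481$)
$x - v{\left(168 \right)} = 1713481 - \left(-1417 + 168\right) = 1713481 - -1249 = 1713481 + 1249 = 1714730$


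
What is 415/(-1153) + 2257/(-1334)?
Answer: -3155931/1538102 ≈ -2.0518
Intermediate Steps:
415/(-1153) + 2257/(-1334) = 415*(-1/1153) + 2257*(-1/1334) = -415/1153 - 2257/1334 = -3155931/1538102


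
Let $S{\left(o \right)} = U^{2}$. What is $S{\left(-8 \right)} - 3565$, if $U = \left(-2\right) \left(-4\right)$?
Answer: $-3501$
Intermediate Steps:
$U = 8$
$S{\left(o \right)} = 64$ ($S{\left(o \right)} = 8^{2} = 64$)
$S{\left(-8 \right)} - 3565 = 64 - 3565 = -3501$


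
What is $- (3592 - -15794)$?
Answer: $-19386$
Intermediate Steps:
$- (3592 - -15794) = - (3592 + 15794) = \left(-1\right) 19386 = -19386$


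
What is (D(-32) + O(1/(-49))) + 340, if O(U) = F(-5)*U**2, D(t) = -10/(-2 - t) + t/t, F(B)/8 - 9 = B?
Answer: 2453918/7203 ≈ 340.68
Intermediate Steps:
F(B) = 72 + 8*B
D(t) = 1 - 10/(-2 - t) (D(t) = -10/(-2 - t) + 1 = 1 - 10/(-2 - t))
O(U) = 32*U**2 (O(U) = (72 + 8*(-5))*U**2 = (72 - 40)*U**2 = 32*U**2)
(D(-32) + O(1/(-49))) + 340 = ((12 - 32)/(2 - 32) + 32*(1/(-49))**2) + 340 = (-20/(-30) + 32*(-1/49)**2) + 340 = (-1/30*(-20) + 32*(1/2401)) + 340 = (2/3 + 32/2401) + 340 = 4898/7203 + 340 = 2453918/7203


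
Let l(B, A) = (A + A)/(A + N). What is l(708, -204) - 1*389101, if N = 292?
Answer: -4280162/11 ≈ -3.8911e+5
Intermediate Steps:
l(B, A) = 2*A/(292 + A) (l(B, A) = (A + A)/(A + 292) = (2*A)/(292 + A) = 2*A/(292 + A))
l(708, -204) - 1*389101 = 2*(-204)/(292 - 204) - 1*389101 = 2*(-204)/88 - 389101 = 2*(-204)*(1/88) - 389101 = -51/11 - 389101 = -4280162/11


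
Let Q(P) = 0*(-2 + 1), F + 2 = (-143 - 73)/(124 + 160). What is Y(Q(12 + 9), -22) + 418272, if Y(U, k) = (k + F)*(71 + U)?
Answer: 416514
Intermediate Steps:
F = -196/71 (F = -2 + (-143 - 73)/(124 + 160) = -2 - 216/284 = -2 - 216*1/284 = -2 - 54/71 = -196/71 ≈ -2.7606)
Q(P) = 0 (Q(P) = 0*(-1) = 0)
Y(U, k) = (71 + U)*(-196/71 + k) (Y(U, k) = (k - 196/71)*(71 + U) = (-196/71 + k)*(71 + U) = (71 + U)*(-196/71 + k))
Y(Q(12 + 9), -22) + 418272 = (-196 + 71*(-22) - 196/71*0 + 0*(-22)) + 418272 = (-196 - 1562 + 0 + 0) + 418272 = -1758 + 418272 = 416514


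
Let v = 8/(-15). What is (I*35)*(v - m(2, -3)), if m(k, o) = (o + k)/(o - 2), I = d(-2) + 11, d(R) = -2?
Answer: -231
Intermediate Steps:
v = -8/15 (v = 8*(-1/15) = -8/15 ≈ -0.53333)
I = 9 (I = -2 + 11 = 9)
m(k, o) = (k + o)/(-2 + o)
(I*35)*(v - m(2, -3)) = (9*35)*(-8/15 - (2 - 3)/(-2 - 3)) = 315*(-8/15 - (-1)/(-5)) = 315*(-8/15 - (-1)*(-1)/5) = 315*(-8/15 - 1*⅕) = 315*(-8/15 - ⅕) = 315*(-11/15) = -231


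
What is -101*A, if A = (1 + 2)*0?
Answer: 0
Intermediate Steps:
A = 0 (A = 3*0 = 0)
-101*A = -101*0 = 0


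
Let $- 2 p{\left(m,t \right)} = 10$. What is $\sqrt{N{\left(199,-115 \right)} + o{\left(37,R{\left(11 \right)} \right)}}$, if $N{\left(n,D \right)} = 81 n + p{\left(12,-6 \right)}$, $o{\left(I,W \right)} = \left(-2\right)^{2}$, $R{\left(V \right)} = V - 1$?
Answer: $\sqrt{16118} \approx 126.96$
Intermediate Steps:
$p{\left(m,t \right)} = -5$ ($p{\left(m,t \right)} = \left(- \frac{1}{2}\right) 10 = -5$)
$R{\left(V \right)} = -1 + V$ ($R{\left(V \right)} = V - 1 = -1 + V$)
$o{\left(I,W \right)} = 4$
$N{\left(n,D \right)} = -5 + 81 n$ ($N{\left(n,D \right)} = 81 n - 5 = -5 + 81 n$)
$\sqrt{N{\left(199,-115 \right)} + o{\left(37,R{\left(11 \right)} \right)}} = \sqrt{\left(-5 + 81 \cdot 199\right) + 4} = \sqrt{\left(-5 + 16119\right) + 4} = \sqrt{16114 + 4} = \sqrt{16118}$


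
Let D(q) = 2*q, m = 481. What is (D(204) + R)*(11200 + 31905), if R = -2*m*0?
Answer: 17586840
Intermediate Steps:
R = 0 (R = -2*481*0 = -962*0 = 0)
(D(204) + R)*(11200 + 31905) = (2*204 + 0)*(11200 + 31905) = (408 + 0)*43105 = 408*43105 = 17586840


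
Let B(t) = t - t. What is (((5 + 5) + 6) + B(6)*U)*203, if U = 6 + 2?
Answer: 3248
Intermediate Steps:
B(t) = 0
U = 8
(((5 + 5) + 6) + B(6)*U)*203 = (((5 + 5) + 6) + 0*8)*203 = ((10 + 6) + 0)*203 = (16 + 0)*203 = 16*203 = 3248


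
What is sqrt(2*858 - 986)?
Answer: sqrt(730) ≈ 27.019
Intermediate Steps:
sqrt(2*858 - 986) = sqrt(1716 - 986) = sqrt(730)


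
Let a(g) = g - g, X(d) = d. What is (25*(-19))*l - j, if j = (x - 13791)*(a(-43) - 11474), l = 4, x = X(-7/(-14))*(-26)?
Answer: -158388996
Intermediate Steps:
x = -13 (x = -7/(-14)*(-26) = -7*(-1/14)*(-26) = (½)*(-26) = -13)
a(g) = 0
j = 158387096 (j = (-13 - 13791)*(0 - 11474) = -13804*(-11474) = 158387096)
(25*(-19))*l - j = (25*(-19))*4 - 1*158387096 = -475*4 - 158387096 = -1900 - 158387096 = -158388996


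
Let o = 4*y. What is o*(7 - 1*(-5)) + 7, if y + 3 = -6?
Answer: -425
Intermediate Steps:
y = -9 (y = -3 - 6 = -9)
o = -36 (o = 4*(-9) = -36)
o*(7 - 1*(-5)) + 7 = -36*(7 - 1*(-5)) + 7 = -36*(7 + 5) + 7 = -36*12 + 7 = -432 + 7 = -425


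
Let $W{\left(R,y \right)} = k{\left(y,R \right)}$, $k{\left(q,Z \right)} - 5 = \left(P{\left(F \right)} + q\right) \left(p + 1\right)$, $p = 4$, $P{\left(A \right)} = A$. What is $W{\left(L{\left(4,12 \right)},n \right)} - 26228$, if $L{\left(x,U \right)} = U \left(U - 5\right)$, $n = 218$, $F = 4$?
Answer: $-25113$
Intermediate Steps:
$L{\left(x,U \right)} = U \left(-5 + U\right)$
$k{\left(q,Z \right)} = 25 + 5 q$ ($k{\left(q,Z \right)} = 5 + \left(4 + q\right) \left(4 + 1\right) = 5 + \left(4 + q\right) 5 = 5 + \left(20 + 5 q\right) = 25 + 5 q$)
$W{\left(R,y \right)} = 25 + 5 y$
$W{\left(L{\left(4,12 \right)},n \right)} - 26228 = \left(25 + 5 \cdot 218\right) - 26228 = \left(25 + 1090\right) - 26228 = 1115 - 26228 = -25113$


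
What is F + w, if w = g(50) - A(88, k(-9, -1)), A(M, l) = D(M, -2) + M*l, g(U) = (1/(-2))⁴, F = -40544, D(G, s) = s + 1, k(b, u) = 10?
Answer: -662767/16 ≈ -41423.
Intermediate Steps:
D(G, s) = 1 + s
g(U) = 1/16 (g(U) = (-½)⁴ = 1/16)
A(M, l) = -1 + M*l (A(M, l) = (1 - 2) + M*l = -1 + M*l)
w = -14063/16 (w = 1/16 - (-1 + 88*10) = 1/16 - (-1 + 880) = 1/16 - 1*879 = 1/16 - 879 = -14063/16 ≈ -878.94)
F + w = -40544 - 14063/16 = -662767/16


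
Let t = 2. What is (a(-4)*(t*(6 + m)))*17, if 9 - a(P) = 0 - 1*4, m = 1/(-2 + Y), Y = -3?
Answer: 12818/5 ≈ 2563.6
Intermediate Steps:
m = -⅕ (m = 1/(-2 - 3) = 1/(-5) = -⅕ ≈ -0.20000)
a(P) = 13 (a(P) = 9 - (0 - 1*4) = 9 - (0 - 4) = 9 - 1*(-4) = 9 + 4 = 13)
(a(-4)*(t*(6 + m)))*17 = (13*(2*(6 - ⅕)))*17 = (13*(2*(29/5)))*17 = (13*(58/5))*17 = (754/5)*17 = 12818/5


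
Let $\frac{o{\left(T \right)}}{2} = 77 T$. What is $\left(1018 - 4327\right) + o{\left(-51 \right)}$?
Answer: $-11163$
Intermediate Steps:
$o{\left(T \right)} = 154 T$ ($o{\left(T \right)} = 2 \cdot 77 T = 154 T$)
$\left(1018 - 4327\right) + o{\left(-51 \right)} = \left(1018 - 4327\right) + 154 \left(-51\right) = -3309 - 7854 = -11163$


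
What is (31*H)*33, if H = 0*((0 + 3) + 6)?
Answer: 0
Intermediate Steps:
H = 0 (H = 0*(3 + 6) = 0*9 = 0)
(31*H)*33 = (31*0)*33 = 0*33 = 0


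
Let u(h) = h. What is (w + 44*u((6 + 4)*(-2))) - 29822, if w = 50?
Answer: -30652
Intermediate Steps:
(w + 44*u((6 + 4)*(-2))) - 29822 = (50 + 44*((6 + 4)*(-2))) - 29822 = (50 + 44*(10*(-2))) - 29822 = (50 + 44*(-20)) - 29822 = (50 - 880) - 29822 = -830 - 29822 = -30652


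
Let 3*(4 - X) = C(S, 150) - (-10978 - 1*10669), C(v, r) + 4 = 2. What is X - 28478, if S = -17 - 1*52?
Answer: -35689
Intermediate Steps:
S = -69 (S = -17 - 52 = -69)
C(v, r) = -2 (C(v, r) = -4 + 2 = -2)
X = -7211 (X = 4 - (-2 - (-10978 - 1*10669))/3 = 4 - (-2 - (-10978 - 10669))/3 = 4 - (-2 - 1*(-21647))/3 = 4 - (-2 + 21647)/3 = 4 - ⅓*21645 = 4 - 7215 = -7211)
X - 28478 = -7211 - 28478 = -35689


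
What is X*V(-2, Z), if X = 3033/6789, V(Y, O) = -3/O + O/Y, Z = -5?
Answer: 1011/730 ≈ 1.3849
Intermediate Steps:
X = 1011/2263 (X = 3033*(1/6789) = 1011/2263 ≈ 0.44675)
X*V(-2, Z) = 1011*(-3/(-5) - 5/(-2))/2263 = 1011*(-3*(-1/5) - 5*(-1/2))/2263 = 1011*(3/5 + 5/2)/2263 = (1011/2263)*(31/10) = 1011/730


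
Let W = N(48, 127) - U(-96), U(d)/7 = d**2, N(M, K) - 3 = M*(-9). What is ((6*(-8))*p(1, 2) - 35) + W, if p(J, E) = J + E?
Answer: -65120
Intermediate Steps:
N(M, K) = 3 - 9*M (N(M, K) = 3 + M*(-9) = 3 - 9*M)
p(J, E) = E + J
U(d) = 7*d**2
W = -64941 (W = (3 - 9*48) - 7*(-96)**2 = (3 - 432) - 7*9216 = -429 - 1*64512 = -429 - 64512 = -64941)
((6*(-8))*p(1, 2) - 35) + W = ((6*(-8))*(2 + 1) - 35) - 64941 = (-48*3 - 35) - 64941 = (-144 - 35) - 64941 = -179 - 64941 = -65120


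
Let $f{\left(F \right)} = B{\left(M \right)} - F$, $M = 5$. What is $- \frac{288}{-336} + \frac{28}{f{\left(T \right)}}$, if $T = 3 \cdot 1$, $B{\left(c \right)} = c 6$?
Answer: $\frac{358}{189} \approx 1.8942$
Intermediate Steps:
$B{\left(c \right)} = 6 c$
$T = 3$
$f{\left(F \right)} = 30 - F$ ($f{\left(F \right)} = 6 \cdot 5 - F = 30 - F$)
$- \frac{288}{-336} + \frac{28}{f{\left(T \right)}} = - \frac{288}{-336} + \frac{28}{30 - 3} = \left(-288\right) \left(- \frac{1}{336}\right) + \frac{28}{30 - 3} = \frac{6}{7} + \frac{28}{27} = \frac{358}{189}$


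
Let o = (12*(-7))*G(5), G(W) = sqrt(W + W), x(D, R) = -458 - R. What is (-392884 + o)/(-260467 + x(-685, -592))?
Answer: 392884/260333 + 84*sqrt(10)/260333 ≈ 1.5102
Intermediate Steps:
G(W) = sqrt(2)*sqrt(W) (G(W) = sqrt(2*W) = sqrt(2)*sqrt(W))
o = -84*sqrt(10) (o = (12*(-7))*(sqrt(2)*sqrt(5)) = -84*sqrt(10) ≈ -265.63)
(-392884 + o)/(-260467 + x(-685, -592)) = (-392884 - 84*sqrt(10))/(-260467 + (-458 - 1*(-592))) = (-392884 - 84*sqrt(10))/(-260467 + (-458 + 592)) = (-392884 - 84*sqrt(10))/(-260467 + 134) = (-392884 - 84*sqrt(10))/(-260333) = (-392884 - 84*sqrt(10))*(-1/260333) = 392884/260333 + 84*sqrt(10)/260333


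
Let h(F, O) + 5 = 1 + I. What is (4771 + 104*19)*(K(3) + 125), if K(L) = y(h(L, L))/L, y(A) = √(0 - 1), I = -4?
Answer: 843375 + 2249*I ≈ 8.4338e+5 + 2249.0*I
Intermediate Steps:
h(F, O) = -8 (h(F, O) = -5 + (1 - 4) = -5 - 3 = -8)
y(A) = I (y(A) = √(-1) = I)
K(L) = I/L
(4771 + 104*19)*(K(3) + 125) = (4771 + 104*19)*(I/3 + 125) = (4771 + 1976)*(I*(⅓) + 125) = 6747*(I/3 + 125) = 6747*(125 + I/3) = 843375 + 2249*I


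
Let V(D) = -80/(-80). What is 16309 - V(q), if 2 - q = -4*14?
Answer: 16308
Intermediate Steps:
q = 58 (q = 2 - (-4)*14 = 2 - 1*(-56) = 2 + 56 = 58)
V(D) = 1 (V(D) = -80*(-1/80) = 1)
16309 - V(q) = 16309 - 1*1 = 16309 - 1 = 16308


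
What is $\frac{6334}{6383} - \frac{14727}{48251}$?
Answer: $\frac{211619393}{307986133} \approx 0.68711$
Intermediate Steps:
$\frac{6334}{6383} - \frac{14727}{48251} = \frac{211619393}{307986133}$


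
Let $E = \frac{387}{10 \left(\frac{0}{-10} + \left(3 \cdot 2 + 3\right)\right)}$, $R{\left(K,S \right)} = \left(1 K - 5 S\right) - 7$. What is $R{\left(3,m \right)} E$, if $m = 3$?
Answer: $- \frac{817}{10} \approx -81.7$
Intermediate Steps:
$R{\left(K,S \right)} = -7 + K - 5 S$ ($R{\left(K,S \right)} = \left(K - 5 S\right) - 7 = -7 + K - 5 S$)
$E = \frac{43}{10}$ ($E = \frac{387}{10 \left(0 \left(- \frac{1}{10}\right) + \left(6 + 3\right)\right)} = \frac{387}{10 \left(0 + 9\right)} = \frac{387}{10 \cdot 9} = \frac{387}{90} = 387 \cdot \frac{1}{90} = \frac{43}{10} \approx 4.3$)
$R{\left(3,m \right)} E = \left(-7 + 3 - 15\right) \frac{43}{10} = \left(-19\right) \frac{43}{10} = - \frac{817}{10}$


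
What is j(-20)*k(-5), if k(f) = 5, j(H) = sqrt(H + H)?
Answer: 10*I*sqrt(10) ≈ 31.623*I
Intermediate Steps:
j(H) = sqrt(2)*sqrt(H) (j(H) = sqrt(2*H) = sqrt(2)*sqrt(H))
j(-20)*k(-5) = (sqrt(2)*sqrt(-20))*5 = (sqrt(2)*(2*I*sqrt(5)))*5 = (2*I*sqrt(10))*5 = 10*I*sqrt(10)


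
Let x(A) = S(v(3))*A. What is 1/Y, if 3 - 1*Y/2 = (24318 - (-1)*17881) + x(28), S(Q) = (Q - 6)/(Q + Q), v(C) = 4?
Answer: -1/84378 ≈ -1.1851e-5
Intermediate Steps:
S(Q) = (-6 + Q)/(2*Q) (S(Q) = (-6 + Q)/((2*Q)) = (-6 + Q)*(1/(2*Q)) = (-6 + Q)/(2*Q))
x(A) = -A/4 (x(A) = ((½)*(-6 + 4)/4)*A = ((½)*(¼)*(-2))*A = -A/4)
Y = -84378 (Y = 6 - 2*((24318 - (-1)*17881) - ¼*28) = 6 - 2*((24318 - 1*(-17881)) - 7) = 6 - 2*((24318 + 17881) - 7) = 6 - 2*(42199 - 7) = 6 - 2*42192 = 6 - 84384 = -84378)
1/Y = 1/(-84378) = -1/84378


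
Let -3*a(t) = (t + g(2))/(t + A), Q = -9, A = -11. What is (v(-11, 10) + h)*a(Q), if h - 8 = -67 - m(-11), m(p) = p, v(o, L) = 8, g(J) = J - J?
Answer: 6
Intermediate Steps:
g(J) = 0
a(t) = -t/(3*(-11 + t)) (a(t) = -(t + 0)/(3*(t - 11)) = -t/(3*(-11 + t)))
h = -48 (h = 8 + (-67 - 1*(-11)) = 8 + (-67 + 11) = 8 - 56 = -48)
(v(-11, 10) + h)*a(Q) = (8 - 48)*(-1*(-9)/(-33 + 3*(-9))) = -(-40)*(-9)/(-33 - 27) = -(-40)*(-9)/(-60) = -(-40)*(-9)*(-1)/60 = -40*(-3/20) = 6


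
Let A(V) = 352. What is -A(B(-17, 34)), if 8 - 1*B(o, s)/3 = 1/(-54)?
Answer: -352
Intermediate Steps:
B(o, s) = 433/18 (B(o, s) = 24 - 3/(-54) = 24 - 3*(-1/54) = 24 + 1/18 = 433/18)
-A(B(-17, 34)) = -1*352 = -352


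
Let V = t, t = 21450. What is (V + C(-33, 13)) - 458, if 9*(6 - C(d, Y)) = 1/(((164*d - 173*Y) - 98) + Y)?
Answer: 1463854573/69714 ≈ 20998.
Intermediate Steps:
V = 21450
C(d, Y) = 6 - 1/(9*(-98 - 172*Y + 164*d)) (C(d, Y) = 6 - 1/(9*(((164*d - 173*Y) - 98) + Y)) = 6 - 1/(9*(((-173*Y + 164*d) - 98) + Y)) = 6 - 1/(9*((-98 - 173*Y + 164*d) + Y)) = 6 - 1/(9*(-98 - 172*Y + 164*d)))
(V + C(-33, 13)) - 458 = (21450 + (5293 - 8856*(-33) + 9288*13)/(18*(49 - 82*(-33) + 86*13))) - 458 = (21450 + (5293 + 292248 + 120744)/(18*(49 + 2706 + 1118))) - 458 = (21450 + (1/18)*418285/3873) - 458 = (21450 + (1/18)*(1/3873)*418285) - 458 = (21450 + 418285/69714) - 458 = 1495783585/69714 - 458 = 1463854573/69714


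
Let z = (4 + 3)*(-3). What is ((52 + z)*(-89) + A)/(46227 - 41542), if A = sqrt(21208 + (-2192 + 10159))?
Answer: -2759/4685 + sqrt(1167)/937 ≈ -0.55244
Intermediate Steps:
A = 5*sqrt(1167) (A = sqrt(21208 + 7967) = sqrt(29175) = 5*sqrt(1167) ≈ 170.81)
z = -21 (z = 7*(-3) = -21)
((52 + z)*(-89) + A)/(46227 - 41542) = ((52 - 21)*(-89) + 5*sqrt(1167))/(46227 - 41542) = (31*(-89) + 5*sqrt(1167))/4685 = (-2759 + 5*sqrt(1167))*(1/4685) = -2759/4685 + sqrt(1167)/937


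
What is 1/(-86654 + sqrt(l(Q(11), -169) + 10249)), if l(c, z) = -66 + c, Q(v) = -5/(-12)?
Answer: -1039848/90106866391 - 2*sqrt(366603)/90106866391 ≈ -1.1554e-5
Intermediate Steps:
Q(v) = 5/12 (Q(v) = -5*(-1/12) = 5/12)
1/(-86654 + sqrt(l(Q(11), -169) + 10249)) = 1/(-86654 + sqrt((-66 + 5/12) + 10249)) = 1/(-86654 + sqrt(-787/12 + 10249)) = 1/(-86654 + sqrt(122201/12)) = 1/(-86654 + sqrt(366603)/6)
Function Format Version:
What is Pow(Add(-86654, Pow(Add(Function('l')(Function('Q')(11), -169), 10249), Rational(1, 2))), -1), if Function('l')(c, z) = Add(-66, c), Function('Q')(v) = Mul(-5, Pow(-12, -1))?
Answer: Add(Rational(-1039848, 90106866391), Mul(Rational(-2, 90106866391), Pow(366603, Rational(1, 2)))) ≈ -1.1554e-5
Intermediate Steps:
Function('Q')(v) = Rational(5, 12) (Function('Q')(v) = Mul(-5, Rational(-1, 12)) = Rational(5, 12))
Pow(Add(-86654, Pow(Add(Function('l')(Function('Q')(11), -169), 10249), Rational(1, 2))), -1) = Pow(Add(-86654, Pow(Add(Add(-66, Rational(5, 12)), 10249), Rational(1, 2))), -1) = Pow(Add(-86654, Pow(Add(Rational(-787, 12), 10249), Rational(1, 2))), -1) = Pow(Add(-86654, Pow(Rational(122201, 12), Rational(1, 2))), -1) = Pow(Add(-86654, Mul(Rational(1, 6), Pow(366603, Rational(1, 2)))), -1)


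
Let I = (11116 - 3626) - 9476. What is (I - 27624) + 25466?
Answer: -4144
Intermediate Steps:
I = -1986 (I = 7490 - 9476 = -1986)
(I - 27624) + 25466 = (-1986 - 27624) + 25466 = -29610 + 25466 = -4144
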